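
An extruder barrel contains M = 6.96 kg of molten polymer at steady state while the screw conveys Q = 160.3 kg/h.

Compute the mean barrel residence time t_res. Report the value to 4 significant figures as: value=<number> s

value=156.3 s

Convert throughput: Q = 160.3 kg/h = 160.3/3600 = 0.0445278 kg/s
t_res = M / Q_s = 6.96 ÷ 0.0445278 = 156.307 s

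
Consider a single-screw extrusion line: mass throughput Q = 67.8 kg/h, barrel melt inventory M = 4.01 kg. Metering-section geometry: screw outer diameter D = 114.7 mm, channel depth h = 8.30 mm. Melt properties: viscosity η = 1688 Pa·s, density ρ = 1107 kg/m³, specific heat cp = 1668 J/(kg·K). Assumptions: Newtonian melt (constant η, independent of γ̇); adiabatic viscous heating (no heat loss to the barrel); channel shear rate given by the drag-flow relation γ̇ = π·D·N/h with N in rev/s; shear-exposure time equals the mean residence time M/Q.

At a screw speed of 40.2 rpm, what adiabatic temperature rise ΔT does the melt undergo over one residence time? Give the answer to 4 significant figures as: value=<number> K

Convert throughput: Q = 67.8 kg/h = 67.8/3600 = 0.0188333 kg/s
Mean residence time: t_res = M/Q_s = 4.01 kg / 0.0188333 kg/s = 212.92 s
D = 114.7 mm = 0.1147 m;  h = 8.30 mm = 0.0083 m;  N = 40.2 rpm / 60 = 0.67 rev/s
γ̇ = π·D·N / h = π · 0.1147 · 0.67 / 0.0083 = 29.0877 s⁻¹
ΔT = η·γ̇²·t_res/(ρ·cp) = [1688 × 29.0877² × 212.92] / [1107 × 1668] = 164.69 K

value=164.7 K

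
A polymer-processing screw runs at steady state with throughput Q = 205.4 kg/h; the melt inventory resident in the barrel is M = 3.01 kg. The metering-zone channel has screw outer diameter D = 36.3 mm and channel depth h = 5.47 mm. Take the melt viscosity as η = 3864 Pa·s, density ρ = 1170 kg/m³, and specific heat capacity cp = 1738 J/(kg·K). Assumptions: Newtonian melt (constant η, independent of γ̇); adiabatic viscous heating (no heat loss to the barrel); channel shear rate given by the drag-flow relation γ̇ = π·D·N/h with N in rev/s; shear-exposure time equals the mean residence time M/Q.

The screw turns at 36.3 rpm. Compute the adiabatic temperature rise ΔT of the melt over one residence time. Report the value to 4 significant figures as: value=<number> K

Throughput in SI: Q_s = 205.4 kg/h ÷ 3600 s/h = 0.0570556 kg/s
Mean residence time: t_res = M/Q_s = 3.01 kg / 0.0570556 kg/s = 52.7556 s
Geometry in metres: D = 36.3 mm → 0.0363 m, h = 5.47 mm → 0.00547 m; screw speed N = 36.3 rpm = 0.605 rev/s
γ̇ = π·D·N / h = π · 0.0363 · 0.605 / 0.00547 = 12.6132 s⁻¹
ΔT = η·γ̇²·t_res / (ρ·cp) = 3864 · (12.6132)² · 52.7556 / (1170 · 1738) = 15.9485 K

value=15.95 K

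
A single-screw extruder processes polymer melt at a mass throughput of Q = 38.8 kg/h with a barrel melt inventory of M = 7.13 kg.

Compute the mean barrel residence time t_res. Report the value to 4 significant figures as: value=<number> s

value=661.5 s

Convert throughput: Q = 38.8 kg/h = 38.8/3600 = 0.0107778 kg/s
Mean residence time: t_res = M/Q_s = 7.13 kg / 0.0107778 kg/s = 661.546 s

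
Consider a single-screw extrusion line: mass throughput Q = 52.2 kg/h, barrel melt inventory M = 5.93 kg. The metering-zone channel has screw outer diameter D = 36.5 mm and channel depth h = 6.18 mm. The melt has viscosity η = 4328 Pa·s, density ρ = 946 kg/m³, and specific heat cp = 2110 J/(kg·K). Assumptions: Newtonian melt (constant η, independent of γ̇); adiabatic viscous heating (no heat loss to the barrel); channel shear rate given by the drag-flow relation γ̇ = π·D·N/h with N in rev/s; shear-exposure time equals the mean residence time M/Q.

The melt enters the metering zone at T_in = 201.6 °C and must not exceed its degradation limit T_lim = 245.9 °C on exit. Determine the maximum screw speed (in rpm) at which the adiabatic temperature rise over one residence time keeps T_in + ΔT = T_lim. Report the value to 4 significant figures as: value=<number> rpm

value=22.86 rpm

Convert throughput: Q = 52.2 kg/h = 52.2/3600 = 0.0145 kg/s
Mean residence time: t_res = M/Q_s = 5.93 kg / 0.0145 kg/s = 408.966 s
Convert to metres: D = 0.0365 m, h = 0.00618 m
ΔT_a = T_lim − T_in = 245.9 − 201.6 = 44.3 K
γ̇_max² = ΔT_a·ρ·cp / (η·t_res) = [44.3 × 946 × 2110] / [4328 × 408.966] = 49.9578 s⁻²
Take the square root: γ̇_max = √(49.9578) = 7.06808 s⁻¹
N_max = γ̇_max·h / (π·D) = 7.06808 · 0.00618 / (π · 0.0365) = 0.380932 rev/s = 22.8559 rpm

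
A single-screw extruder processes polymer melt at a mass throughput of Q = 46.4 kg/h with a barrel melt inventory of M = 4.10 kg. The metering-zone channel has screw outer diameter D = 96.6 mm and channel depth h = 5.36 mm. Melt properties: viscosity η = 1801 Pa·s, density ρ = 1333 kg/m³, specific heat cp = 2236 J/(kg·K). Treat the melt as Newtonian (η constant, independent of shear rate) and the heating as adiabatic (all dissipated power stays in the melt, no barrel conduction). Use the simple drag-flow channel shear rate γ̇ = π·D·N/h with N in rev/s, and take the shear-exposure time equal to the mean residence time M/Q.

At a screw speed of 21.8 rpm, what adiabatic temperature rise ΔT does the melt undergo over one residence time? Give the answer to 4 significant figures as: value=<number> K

Throughput in SI: Q_s = 46.4 kg/h ÷ 3600 s/h = 0.0128889 kg/s
t_res = M / Q_s = 4.10 ÷ 0.0128889 = 318.103 s
Geometry in metres: D = 96.6 mm → 0.0966 m, h = 5.36 mm → 0.00536 m; screw speed N = 21.8 rpm = 0.363333 rev/s
γ̇ = π D N / h = (π)(0.0966)(0.363333) / 0.00536 = 20.5716 s⁻¹
Adiabatic rise: ΔT = η γ̇² t_res / (ρ cp) = 1801·(20.5716)²·318.103 / (1333·2236) = 81.342 K

value=81.34 K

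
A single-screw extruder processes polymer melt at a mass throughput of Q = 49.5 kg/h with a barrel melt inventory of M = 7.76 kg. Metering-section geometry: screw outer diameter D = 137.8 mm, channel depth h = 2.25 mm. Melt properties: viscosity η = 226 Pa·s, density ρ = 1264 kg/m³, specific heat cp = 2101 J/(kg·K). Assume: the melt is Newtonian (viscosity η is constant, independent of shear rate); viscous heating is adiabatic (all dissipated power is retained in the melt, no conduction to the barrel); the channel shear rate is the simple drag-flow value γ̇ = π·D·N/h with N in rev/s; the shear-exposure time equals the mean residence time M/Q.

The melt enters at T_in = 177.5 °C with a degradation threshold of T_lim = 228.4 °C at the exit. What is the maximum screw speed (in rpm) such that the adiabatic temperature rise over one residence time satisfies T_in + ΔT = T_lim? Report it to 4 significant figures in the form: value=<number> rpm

value=10.15 rpm

Q_s = Q / 3600 = 49.5 / 3600 = 0.01375 kg/s
t_res = M / Q_s = 7.76 / 0.01375 = 564.364 s
D = 137.8 mm = 0.1378 m;  h = 2.25 mm = 0.00225 m
Allowable rise: ΔT_a = T_lim − T_in = 228.4 − 177.5 = 50.9 K
Invert ΔT = ηγ̇²t_res/(ρcp) for γ̇: γ̇_max² = ΔT_a ρ cp / (η t_res) = 50.9·1264·2101 / (226·564.364) = 1059.8 s⁻²
Take the square root: γ̇_max = √(1059.8) = 32.5546 s⁻¹
Solve γ̇ = πDN/h for N: N_max = γ̇_max·h/(π·D) = 32.5546 × 0.00225 / (π × 0.1378) = 0.169198 rev/s = 10.1519 rpm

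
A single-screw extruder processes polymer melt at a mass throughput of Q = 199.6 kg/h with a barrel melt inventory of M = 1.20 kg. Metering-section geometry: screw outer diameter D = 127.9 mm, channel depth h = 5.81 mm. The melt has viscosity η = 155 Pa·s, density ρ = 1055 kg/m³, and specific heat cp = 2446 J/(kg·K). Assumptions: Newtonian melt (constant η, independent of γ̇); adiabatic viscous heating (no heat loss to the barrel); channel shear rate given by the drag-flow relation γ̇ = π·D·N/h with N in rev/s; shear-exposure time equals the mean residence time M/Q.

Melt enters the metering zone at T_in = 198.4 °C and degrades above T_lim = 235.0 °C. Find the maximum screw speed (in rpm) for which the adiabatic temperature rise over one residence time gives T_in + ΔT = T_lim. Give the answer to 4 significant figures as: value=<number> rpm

value=145.6 rpm

Throughput in SI: Q_s = 199.6 kg/h ÷ 3600 s/h = 0.0554444 kg/s
Mean residence time: t_res = M/Q_s = 1.20 kg / 0.0554444 kg/s = 21.6433 s
D = 127.9 mm = 0.1279 m;  h = 5.81 mm = 0.00581 m
ΔT_a = T_lim − T_in = 235.0 °C − 198.4 °C = 36.6 K
Invert ΔT = ηγ̇²t_res/(ρcp) for γ̇: γ̇_max² = ΔT_a ρ cp / (η t_res) = 36.6·1055·2446 / (155·21.6433) = 28153.7 s⁻²
Take the square root: γ̇_max = √(28153.7) = 167.791 s⁻¹
N_max = γ̇_max·h / (π·D) = 167.791 · 0.00581 / (π · 0.1279) = 2.42618 rev/s = 145.571 rpm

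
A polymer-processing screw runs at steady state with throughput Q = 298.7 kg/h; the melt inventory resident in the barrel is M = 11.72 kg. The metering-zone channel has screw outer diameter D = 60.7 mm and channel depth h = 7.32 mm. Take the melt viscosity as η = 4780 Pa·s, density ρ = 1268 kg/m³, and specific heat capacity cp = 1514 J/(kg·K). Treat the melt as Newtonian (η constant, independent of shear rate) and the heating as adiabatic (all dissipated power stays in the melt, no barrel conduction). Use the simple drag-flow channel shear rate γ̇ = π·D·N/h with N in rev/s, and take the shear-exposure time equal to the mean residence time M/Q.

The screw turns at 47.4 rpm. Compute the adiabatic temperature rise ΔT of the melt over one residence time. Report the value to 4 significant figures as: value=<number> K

Throughput in SI: Q_s = 298.7 kg/h ÷ 3600 s/h = 0.0829722 kg/s
Mean residence time: t_res = M/Q_s = 11.72 kg / 0.0829722 kg/s = 141.252 s
D = 60.7 mm = 0.0607 m;  h = 7.32 mm = 0.00732 m;  N = 47.4 rpm / 60 = 0.79 rev/s
γ̇ = π·D·N / h = π · 0.0607 · 0.79 / 0.00732 = 20.5804 s⁻¹
ΔT = η·γ̇²·t_res / (ρ·cp) = 4780 · (20.5804)² · 141.252 / (1268 · 1514) = 148.966 K

value=149.0 K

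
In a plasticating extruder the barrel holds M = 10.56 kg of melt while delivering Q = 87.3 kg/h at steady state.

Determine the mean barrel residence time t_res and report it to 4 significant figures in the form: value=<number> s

value=435.5 s

Convert throughput: Q = 87.3 kg/h = 87.3/3600 = 0.02425 kg/s
t_res = M / Q_s = 10.56 / 0.02425 = 435.464 s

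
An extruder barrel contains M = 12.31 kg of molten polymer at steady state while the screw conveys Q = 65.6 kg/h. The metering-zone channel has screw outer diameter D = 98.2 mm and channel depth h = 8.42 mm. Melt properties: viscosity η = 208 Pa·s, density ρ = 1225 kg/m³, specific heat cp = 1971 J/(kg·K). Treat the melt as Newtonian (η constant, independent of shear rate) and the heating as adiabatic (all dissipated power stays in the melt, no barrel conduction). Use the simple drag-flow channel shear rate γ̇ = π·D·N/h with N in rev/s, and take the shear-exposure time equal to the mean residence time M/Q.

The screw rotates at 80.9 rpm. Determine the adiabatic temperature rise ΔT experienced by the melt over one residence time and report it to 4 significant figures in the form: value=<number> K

value=142.0 K

Throughput in SI: Q_s = 65.6 kg/h ÷ 3600 s/h = 0.0182222 kg/s
t_res = M / Q_s = 12.31 / 0.0182222 = 675.549 s
Geometry in metres: D = 98.2 mm → 0.0982 m, h = 8.42 mm → 0.00842 m; screw speed N = 80.9 rpm = 1.34833 rev/s
γ̇ = π·D·N / h = π · 0.0982 · 1.34833 / 0.00842 = 49.4022 s⁻¹
ΔT = η·γ̇²·t_res/(ρ·cp) = [208 × 49.4022² × 675.549] / [1225 × 1971] = 142.033 K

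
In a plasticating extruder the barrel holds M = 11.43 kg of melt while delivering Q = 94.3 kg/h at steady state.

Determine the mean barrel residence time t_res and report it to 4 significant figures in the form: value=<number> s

value=436.4 s

Q_s = Q / 3600 = 94.3 / 3600 = 0.0261944 kg/s
t_res = M / Q_s = 11.43 ÷ 0.0261944 = 436.352 s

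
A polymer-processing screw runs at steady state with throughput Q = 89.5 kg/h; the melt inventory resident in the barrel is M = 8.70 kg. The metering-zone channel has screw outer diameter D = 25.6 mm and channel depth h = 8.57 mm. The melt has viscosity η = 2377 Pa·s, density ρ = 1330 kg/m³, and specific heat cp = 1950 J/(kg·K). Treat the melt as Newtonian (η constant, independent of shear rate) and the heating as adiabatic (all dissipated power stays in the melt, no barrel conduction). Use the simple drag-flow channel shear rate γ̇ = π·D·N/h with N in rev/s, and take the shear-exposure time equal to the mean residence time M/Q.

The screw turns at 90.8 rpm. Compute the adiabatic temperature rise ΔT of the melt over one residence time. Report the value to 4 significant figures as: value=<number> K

Q_s = Q / 3600 = 89.5 / 3600 = 0.0248611 kg/s
Mean residence time: t_res = M/Q_s = 8.70 kg / 0.0248611 kg/s = 349.944 s
Geometry in metres: D = 25.6 mm → 0.0256 m, h = 8.57 mm → 0.00857 m; screw speed N = 90.8 rpm = 1.51333 rev/s
γ̇ = π·D·N / h = π · 0.0256 · 1.51333 / 0.00857 = 14.2018 s⁻¹
ΔT = η·γ̇²·t_res / (ρ·cp) = 2377 · (14.2018)² · 349.944 / (1330 · 1950) = 64.6888 K

value=64.69 K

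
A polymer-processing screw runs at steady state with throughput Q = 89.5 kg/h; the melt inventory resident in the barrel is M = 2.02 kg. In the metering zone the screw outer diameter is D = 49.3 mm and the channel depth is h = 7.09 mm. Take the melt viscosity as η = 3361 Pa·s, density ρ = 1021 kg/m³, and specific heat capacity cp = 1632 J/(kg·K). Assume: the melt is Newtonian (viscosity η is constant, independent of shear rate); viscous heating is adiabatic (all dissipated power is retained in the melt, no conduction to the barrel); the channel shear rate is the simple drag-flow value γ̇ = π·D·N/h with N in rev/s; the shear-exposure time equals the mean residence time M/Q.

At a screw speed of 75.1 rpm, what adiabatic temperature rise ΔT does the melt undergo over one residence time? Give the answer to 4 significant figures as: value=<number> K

value=122.5 K

Throughput in SI: Q_s = 89.5 kg/h ÷ 3600 s/h = 0.0248611 kg/s
t_res = M / Q_s = 2.02 / 0.0248611 = 81.2514 s
Geometry in metres: D = 49.3 mm → 0.0493 m, h = 7.09 mm → 0.00709 m; screw speed N = 75.1 rpm = 1.25167 rev/s
γ̇ = π·D·N / h = π · 0.0493 · 1.25167 / 0.00709 = 27.3426 s⁻¹
ΔT = η·γ̇²·t_res/(ρ·cp) = [3361 × 27.3426² × 81.2514] / [1021 × 1632] = 122.527 K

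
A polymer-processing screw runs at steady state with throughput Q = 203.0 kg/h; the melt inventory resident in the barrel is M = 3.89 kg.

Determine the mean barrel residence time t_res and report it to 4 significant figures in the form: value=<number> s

value=68.99 s

Convert throughput: Q = 203.0 kg/h = 203.0/3600 = 0.0563889 kg/s
t_res = M / Q_s = 3.89 / 0.0563889 = 68.9852 s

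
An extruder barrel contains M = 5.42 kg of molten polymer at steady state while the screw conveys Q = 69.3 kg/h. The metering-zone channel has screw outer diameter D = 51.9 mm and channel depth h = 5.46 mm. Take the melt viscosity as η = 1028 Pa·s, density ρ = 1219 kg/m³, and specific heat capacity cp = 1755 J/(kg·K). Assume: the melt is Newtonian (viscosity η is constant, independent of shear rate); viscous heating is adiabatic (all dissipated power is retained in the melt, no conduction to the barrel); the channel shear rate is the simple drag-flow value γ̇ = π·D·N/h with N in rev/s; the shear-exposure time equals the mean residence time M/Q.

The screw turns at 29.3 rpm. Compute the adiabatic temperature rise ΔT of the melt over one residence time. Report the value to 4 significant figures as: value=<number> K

value=28.77 K

Convert throughput: Q = 69.3 kg/h = 69.3/3600 = 0.01925 kg/s
Mean residence time: t_res = M/Q_s = 5.42 kg / 0.01925 kg/s = 281.558 s
D = 51.9 mm = 0.0519 m;  h = 5.46 mm = 0.00546 m;  N = 29.3 rpm / 60 = 0.488333 rev/s
γ̇ = π·D·N / h = π · 0.0519 · 0.488333 / 0.00546 = 14.5828 s⁻¹
ΔT = η·γ̇²·t_res / (ρ·cp) = 1028 · (14.5828)² · 281.558 / (1219 · 1755) = 28.7715 K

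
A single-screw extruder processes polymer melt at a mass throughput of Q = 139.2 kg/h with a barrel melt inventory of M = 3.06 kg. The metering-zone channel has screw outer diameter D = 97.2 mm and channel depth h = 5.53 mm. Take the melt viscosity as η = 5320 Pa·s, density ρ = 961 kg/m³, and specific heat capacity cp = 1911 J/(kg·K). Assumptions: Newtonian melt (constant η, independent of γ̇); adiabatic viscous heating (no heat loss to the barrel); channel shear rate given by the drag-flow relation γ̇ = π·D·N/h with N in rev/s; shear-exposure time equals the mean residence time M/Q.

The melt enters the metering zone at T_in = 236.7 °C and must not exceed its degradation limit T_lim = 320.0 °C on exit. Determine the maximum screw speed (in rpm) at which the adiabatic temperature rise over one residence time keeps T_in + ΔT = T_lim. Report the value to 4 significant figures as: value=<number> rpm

Throughput in SI: Q_s = 139.2 kg/h ÷ 3600 s/h = 0.0386667 kg/s
t_res = M / Q_s = 3.06 ÷ 0.0386667 = 79.1379 s
Geometry in SI: D = 97.2 mm → 0.0972 m, h = 5.53 mm → 0.00553 m
ΔT_a = T_lim − T_in = 320.0 °C − 236.7 °C = 83.3 K
γ̇_max² = ΔT_a·ρ·cp / (η·t_res) = [83.3 × 961 × 1911] / [5320 × 79.1379] = 363.356 s⁻²
Take the square root: γ̇_max = √(363.356) = 19.0619 s⁻¹
N_max = γ̇_max h / (πD) = 19.0619·0.00553/(π·0.0972) = 0.345204 rev/s → ×60 = 20.7122 rpm

value=20.71 rpm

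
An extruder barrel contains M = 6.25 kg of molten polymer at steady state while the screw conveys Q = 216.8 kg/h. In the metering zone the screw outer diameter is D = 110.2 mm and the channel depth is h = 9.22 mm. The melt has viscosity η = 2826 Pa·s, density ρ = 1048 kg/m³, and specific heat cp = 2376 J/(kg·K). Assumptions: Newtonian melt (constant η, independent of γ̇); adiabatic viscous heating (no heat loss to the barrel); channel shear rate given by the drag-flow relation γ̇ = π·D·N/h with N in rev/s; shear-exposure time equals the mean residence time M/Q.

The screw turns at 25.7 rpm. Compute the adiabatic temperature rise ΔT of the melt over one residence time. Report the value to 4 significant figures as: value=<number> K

Q_s = Q / 3600 = 216.8 / 3600 = 0.0602222 kg/s
t_res = M / Q_s = 6.25 ÷ 0.0602222 = 103.782 s
Convert to SI: D = 0.1102 m, h = 0.00922 m, N = 25.7/60 = 0.428333 rev/s
γ̇ = π D N / h = (π)(0.1102)(0.428333) / 0.00922 = 16.0836 s⁻¹
ΔT = η·γ̇²·t_res / (ρ·cp) = 2826 · (16.0836)² · 103.782 / (1048 · 2376) = 30.4686 K

value=30.47 K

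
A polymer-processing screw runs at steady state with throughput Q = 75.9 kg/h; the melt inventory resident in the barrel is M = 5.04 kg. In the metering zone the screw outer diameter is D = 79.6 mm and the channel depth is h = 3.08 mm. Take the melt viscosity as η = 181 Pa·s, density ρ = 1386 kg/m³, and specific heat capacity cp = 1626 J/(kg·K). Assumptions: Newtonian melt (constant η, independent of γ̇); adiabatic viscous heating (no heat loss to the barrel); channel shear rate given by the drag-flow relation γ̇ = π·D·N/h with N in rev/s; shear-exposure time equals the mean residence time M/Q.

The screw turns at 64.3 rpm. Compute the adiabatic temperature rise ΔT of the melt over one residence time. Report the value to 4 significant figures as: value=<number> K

Q_s = Q / 3600 = 75.9 / 3600 = 0.0210833 kg/s
Mean residence time: t_res = M/Q_s = 5.04 kg / 0.0210833 kg/s = 239.051 s
Geometry in metres: D = 79.6 mm → 0.0796 m, h = 3.08 mm → 0.00308 m; screw speed N = 64.3 rpm = 1.07167 rev/s
γ̇ = π D N / h = (π)(0.0796)(1.07167) / 0.00308 = 87.0106 s⁻¹
Adiabatic rise: ΔT = η γ̇² t_res / (ρ cp) = 181·(87.0106)²·239.051 / (1386·1626) = 145.355 K

value=145.4 K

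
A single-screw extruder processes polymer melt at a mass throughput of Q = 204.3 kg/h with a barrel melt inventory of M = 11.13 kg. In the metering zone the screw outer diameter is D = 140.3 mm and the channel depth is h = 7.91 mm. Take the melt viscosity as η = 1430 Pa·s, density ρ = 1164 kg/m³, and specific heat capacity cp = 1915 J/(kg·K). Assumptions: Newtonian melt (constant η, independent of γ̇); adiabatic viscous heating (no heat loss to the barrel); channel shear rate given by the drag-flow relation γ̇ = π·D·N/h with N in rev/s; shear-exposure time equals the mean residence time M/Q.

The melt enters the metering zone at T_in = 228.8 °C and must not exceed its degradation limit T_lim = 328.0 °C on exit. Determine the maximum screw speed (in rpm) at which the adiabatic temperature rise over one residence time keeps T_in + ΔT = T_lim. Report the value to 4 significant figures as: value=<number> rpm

Convert throughput: Q = 204.3 kg/h = 204.3/3600 = 0.05675 kg/s
t_res = M / Q_s = 11.13 ÷ 0.05675 = 196.123 s
Geometry in SI: D = 140.3 mm → 0.1403 m, h = 7.91 mm → 0.00791 m
Allowable rise: ΔT_a = T_lim − T_in = 328.0 − 228.8 = 99.2 K
Invert ΔT = ηγ̇²t_res/(ρcp) for γ̇: γ̇_max² = ΔT_a ρ cp / (η t_res) = 99.2·1164·1915 / (1430·196.123) = 788.439 s⁻²
γ̇_max = sqrt(788.439) = 28.0792 s⁻¹
N_max = γ̇_max·h / (π·D) = 28.0792 · 0.00791 / (π · 0.1403) = 0.50391 rev/s = 30.2346 rpm

value=30.23 rpm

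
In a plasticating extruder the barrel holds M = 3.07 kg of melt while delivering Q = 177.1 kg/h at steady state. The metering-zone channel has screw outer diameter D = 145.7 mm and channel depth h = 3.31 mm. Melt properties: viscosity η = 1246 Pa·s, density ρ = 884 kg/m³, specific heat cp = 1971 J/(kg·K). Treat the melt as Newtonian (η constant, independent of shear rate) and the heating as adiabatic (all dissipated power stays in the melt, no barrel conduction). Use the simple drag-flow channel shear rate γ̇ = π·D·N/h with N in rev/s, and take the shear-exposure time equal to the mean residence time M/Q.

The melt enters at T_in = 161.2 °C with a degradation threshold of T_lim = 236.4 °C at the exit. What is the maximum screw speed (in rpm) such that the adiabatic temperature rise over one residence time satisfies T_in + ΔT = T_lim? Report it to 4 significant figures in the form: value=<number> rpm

value=17.81 rpm

Throughput in SI: Q_s = 177.1 kg/h ÷ 3600 s/h = 0.0491944 kg/s
t_res = M / Q_s = 3.07 / 0.0491944 = 62.4054 s
D = 145.7 mm = 0.1457 m;  h = 3.31 mm = 0.00331 m
ΔT_a = T_lim − T_in = 236.4 °C − 161.2 °C = 75.2 K
Invert ΔT = ηγ̇²t_res/(ρcp) for γ̇: γ̇_max² = ΔT_a ρ cp / (η t_res) = 75.2·884·1971 / (1246·62.4054) = 1685.06 s⁻²
Take the square root: γ̇_max = √(1685.06) = 41.0495 s⁻¹
N_max = γ̇_max h / (πD) = 41.0495·0.00331/(π·0.1457) = 0.296843 rev/s → ×60 = 17.8106 rpm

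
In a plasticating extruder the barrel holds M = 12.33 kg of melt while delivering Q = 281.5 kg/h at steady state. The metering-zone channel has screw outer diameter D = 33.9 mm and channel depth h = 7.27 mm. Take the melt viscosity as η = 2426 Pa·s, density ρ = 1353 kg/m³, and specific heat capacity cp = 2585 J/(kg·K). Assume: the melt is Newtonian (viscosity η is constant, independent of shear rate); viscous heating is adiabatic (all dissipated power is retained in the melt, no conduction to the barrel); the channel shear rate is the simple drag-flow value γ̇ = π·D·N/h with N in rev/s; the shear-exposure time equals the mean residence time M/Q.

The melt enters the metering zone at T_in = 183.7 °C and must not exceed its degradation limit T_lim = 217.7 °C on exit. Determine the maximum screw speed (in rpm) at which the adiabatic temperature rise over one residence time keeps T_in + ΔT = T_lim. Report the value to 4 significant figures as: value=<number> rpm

Throughput in SI: Q_s = 281.5 kg/h ÷ 3600 s/h = 0.0781944 kg/s
t_res = M / Q_s = 12.33 / 0.0781944 = 157.684 s
D = 33.9 mm = 0.0339 m;  h = 7.27 mm = 0.00727 m
Allowable rise: ΔT_a = T_lim − T_in = 217.7 − 183.7 = 34 K
Invert ΔT = ηγ̇²t_res/(ρcp) for γ̇: γ̇_max² = ΔT_a ρ cp / (η t_res) = 34·1353·2585 / (2426·157.684) = 310.856 s⁻²
Take the square root: γ̇_max = √(310.856) = 17.6311 s⁻¹
N_max = γ̇_max h / (πD) = 17.6311·0.00727/(π·0.0339) = 1.20355 rev/s → ×60 = 72.2131 rpm

value=72.21 rpm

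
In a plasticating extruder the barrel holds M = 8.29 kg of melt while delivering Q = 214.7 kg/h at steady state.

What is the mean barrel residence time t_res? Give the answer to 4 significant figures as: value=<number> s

value=139.0 s

Q_s = Q / 3600 = 214.7 / 3600 = 0.0596389 kg/s
t_res = M / Q_s = 8.29 ÷ 0.0596389 = 139.003 s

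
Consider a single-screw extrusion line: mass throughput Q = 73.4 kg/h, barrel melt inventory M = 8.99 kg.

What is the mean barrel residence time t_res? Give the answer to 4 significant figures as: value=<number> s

value=440.9 s

Throughput in SI: Q_s = 73.4 kg/h ÷ 3600 s/h = 0.0203889 kg/s
t_res = M / Q_s = 8.99 ÷ 0.0203889 = 440.926 s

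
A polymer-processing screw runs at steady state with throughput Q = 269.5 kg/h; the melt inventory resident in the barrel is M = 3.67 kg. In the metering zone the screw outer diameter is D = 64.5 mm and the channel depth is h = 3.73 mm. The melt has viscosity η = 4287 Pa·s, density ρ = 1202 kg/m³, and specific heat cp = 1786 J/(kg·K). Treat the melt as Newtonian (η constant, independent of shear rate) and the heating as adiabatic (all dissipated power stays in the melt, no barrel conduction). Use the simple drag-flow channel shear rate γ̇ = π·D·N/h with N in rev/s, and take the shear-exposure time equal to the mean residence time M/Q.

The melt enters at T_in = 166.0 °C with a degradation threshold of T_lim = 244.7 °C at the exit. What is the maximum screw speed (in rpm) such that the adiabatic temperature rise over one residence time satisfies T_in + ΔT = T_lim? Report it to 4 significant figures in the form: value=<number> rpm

value=31.31 rpm

Q_s = Q / 3600 = 269.5 / 3600 = 0.0748611 kg/s
Mean residence time: t_res = M/Q_s = 3.67 kg / 0.0748611 kg/s = 49.0241 s
D = 64.5 mm = 0.0645 m;  h = 3.73 mm = 0.00373 m
ΔT_a = T_lim − T_in = 244.7 °C − 166.0 °C = 78.7 K
Invert ΔT = ηγ̇²t_res/(ρcp) for γ̇: γ̇_max² = ΔT_a ρ cp / (η t_res) = 78.7·1202·1786 / (4287·49.0241) = 803.891 s⁻²
γ̇_max = sqrt(803.891) = 28.353 s⁻¹
Solve γ̇ = πDN/h for N: N_max = γ̇_max·h/(π·D) = 28.353 × 0.00373 / (π × 0.0645) = 0.521913 rev/s = 31.3148 rpm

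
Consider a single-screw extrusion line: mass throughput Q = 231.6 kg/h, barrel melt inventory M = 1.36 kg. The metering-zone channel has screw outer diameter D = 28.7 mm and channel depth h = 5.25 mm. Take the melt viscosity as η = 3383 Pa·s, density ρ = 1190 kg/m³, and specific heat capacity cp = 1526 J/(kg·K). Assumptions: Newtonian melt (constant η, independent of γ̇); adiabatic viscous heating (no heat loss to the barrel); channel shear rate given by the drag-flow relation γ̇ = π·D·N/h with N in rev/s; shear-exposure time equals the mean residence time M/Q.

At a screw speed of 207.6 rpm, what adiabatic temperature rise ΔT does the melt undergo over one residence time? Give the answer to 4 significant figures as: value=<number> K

Q_s = Q / 3600 = 231.6 / 3600 = 0.0643333 kg/s
t_res = M / Q_s = 1.36 / 0.0643333 = 21.1399 s
Geometry in metres: D = 28.7 mm → 0.0287 m, h = 5.25 mm → 0.00525 m; screw speed N = 207.6 rpm = 3.46 rev/s
γ̇ = π·D·N / h = π · 0.0287 · 3.46 / 0.00525 = 59.4222 s⁻¹
ΔT = η·γ̇²·t_res / (ρ·cp) = 3383 · (59.4222)² · 21.1399 / (1190 · 1526) = 139.059 K

value=139.1 K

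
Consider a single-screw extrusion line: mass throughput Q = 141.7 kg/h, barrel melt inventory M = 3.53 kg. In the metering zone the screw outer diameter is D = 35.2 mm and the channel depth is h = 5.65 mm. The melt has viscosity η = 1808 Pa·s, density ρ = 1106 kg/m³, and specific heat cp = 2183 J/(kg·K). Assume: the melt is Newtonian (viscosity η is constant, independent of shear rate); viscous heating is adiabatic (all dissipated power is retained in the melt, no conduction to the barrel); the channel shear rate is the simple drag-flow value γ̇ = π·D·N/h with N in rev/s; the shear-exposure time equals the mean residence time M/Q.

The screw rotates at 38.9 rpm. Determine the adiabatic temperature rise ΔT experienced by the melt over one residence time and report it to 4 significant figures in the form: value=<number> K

value=10.81 K

Q_s = Q / 3600 = 141.7 / 3600 = 0.0393611 kg/s
Mean residence time: t_res = M/Q_s = 3.53 kg / 0.0393611 kg/s = 89.6824 s
Convert to SI: D = 0.0352 m, h = 0.00565 m, N = 38.9/60 = 0.648333 rev/s
Shear rate: γ̇ = πDN/h = π·0.0352·0.648333/0.00565 = 12.6894 s⁻¹
ΔT = η·γ̇²·t_res / (ρ·cp) = 1808 · (12.6894)² · 89.6824 / (1106 · 2183) = 10.8139 K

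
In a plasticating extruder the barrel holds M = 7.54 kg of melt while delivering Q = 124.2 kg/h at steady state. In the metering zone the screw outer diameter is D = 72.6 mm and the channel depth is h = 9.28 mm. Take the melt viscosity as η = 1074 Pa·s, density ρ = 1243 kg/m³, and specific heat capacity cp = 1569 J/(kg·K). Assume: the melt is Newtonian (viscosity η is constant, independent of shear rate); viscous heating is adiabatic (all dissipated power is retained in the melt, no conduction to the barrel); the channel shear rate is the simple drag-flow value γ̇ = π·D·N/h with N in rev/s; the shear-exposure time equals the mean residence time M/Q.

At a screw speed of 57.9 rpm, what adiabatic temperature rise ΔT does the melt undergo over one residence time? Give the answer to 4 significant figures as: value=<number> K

Throughput in SI: Q_s = 124.2 kg/h ÷ 3600 s/h = 0.0345 kg/s
t_res = M / Q_s = 7.54 ÷ 0.0345 = 218.551 s
Geometry in metres: D = 72.6 mm → 0.0726 m, h = 9.28 mm → 0.00928 m; screw speed N = 57.9 rpm = 0.965 rev/s
γ̇ = π·D·N / h = π · 0.0726 · 0.965 / 0.00928 = 23.7173 s⁻¹
Adiabatic rise: ΔT = η γ̇² t_res / (ρ cp) = 1074·(23.7173)²·218.551 / (1243·1569) = 67.7008 K

value=67.70 K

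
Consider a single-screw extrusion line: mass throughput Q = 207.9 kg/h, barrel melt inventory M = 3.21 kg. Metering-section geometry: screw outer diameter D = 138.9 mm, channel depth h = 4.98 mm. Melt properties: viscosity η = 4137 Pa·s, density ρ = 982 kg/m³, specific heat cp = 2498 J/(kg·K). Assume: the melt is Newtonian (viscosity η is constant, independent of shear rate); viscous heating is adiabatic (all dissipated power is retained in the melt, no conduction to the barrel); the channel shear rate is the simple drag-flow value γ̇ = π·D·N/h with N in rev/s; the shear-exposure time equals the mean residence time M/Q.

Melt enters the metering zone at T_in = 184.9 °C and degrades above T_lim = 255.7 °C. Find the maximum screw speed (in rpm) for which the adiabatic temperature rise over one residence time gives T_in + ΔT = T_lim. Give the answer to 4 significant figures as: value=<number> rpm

Convert throughput: Q = 207.9 kg/h = 207.9/3600 = 0.05775 kg/s
Mean residence time: t_res = M/Q_s = 3.21 kg / 0.05775 kg/s = 55.5844 s
Convert to metres: D = 0.1389 m, h = 0.00498 m
ΔT_a = T_lim − T_in = 255.7 °C − 184.9 °C = 70.8 K
γ̇_max² = ΔT_a·ρ·cp/(η·t_res) = 70.8·982·2498/(4137·55.5844) = 755.264 s⁻²
Take the square root: γ̇_max = √(755.264) = 27.4821 s⁻¹
N_max = γ̇_max h / (πD) = 27.4821·0.00498/(π·0.1389) = 0.313636 rev/s → ×60 = 18.8182 rpm

value=18.82 rpm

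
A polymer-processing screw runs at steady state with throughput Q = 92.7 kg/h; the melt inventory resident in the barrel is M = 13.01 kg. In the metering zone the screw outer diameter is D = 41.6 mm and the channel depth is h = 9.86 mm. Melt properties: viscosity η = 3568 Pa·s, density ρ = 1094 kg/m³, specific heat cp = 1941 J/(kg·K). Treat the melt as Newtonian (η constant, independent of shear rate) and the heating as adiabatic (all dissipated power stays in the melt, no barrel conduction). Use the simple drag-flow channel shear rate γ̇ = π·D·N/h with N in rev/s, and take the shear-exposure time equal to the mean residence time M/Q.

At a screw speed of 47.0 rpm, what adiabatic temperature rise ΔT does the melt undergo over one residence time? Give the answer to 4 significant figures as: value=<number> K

Throughput in SI: Q_s = 92.7 kg/h ÷ 3600 s/h = 0.02575 kg/s
Mean residence time: t_res = M/Q_s = 13.01 kg / 0.02575 kg/s = 505.243 s
D = 41.6 mm = 0.0416 m;  h = 9.86 mm = 0.00986 m;  N = 47.0 rpm / 60 = 0.783333 rev/s
γ̇ = π D N / h = (π)(0.0416)(0.783333) / 0.00986 = 10.3828 s⁻¹
Adiabatic rise: ΔT = η γ̇² t_res / (ρ cp) = 3568·(10.3828)²·505.243 / (1094·1941) = 91.5183 K

value=91.52 K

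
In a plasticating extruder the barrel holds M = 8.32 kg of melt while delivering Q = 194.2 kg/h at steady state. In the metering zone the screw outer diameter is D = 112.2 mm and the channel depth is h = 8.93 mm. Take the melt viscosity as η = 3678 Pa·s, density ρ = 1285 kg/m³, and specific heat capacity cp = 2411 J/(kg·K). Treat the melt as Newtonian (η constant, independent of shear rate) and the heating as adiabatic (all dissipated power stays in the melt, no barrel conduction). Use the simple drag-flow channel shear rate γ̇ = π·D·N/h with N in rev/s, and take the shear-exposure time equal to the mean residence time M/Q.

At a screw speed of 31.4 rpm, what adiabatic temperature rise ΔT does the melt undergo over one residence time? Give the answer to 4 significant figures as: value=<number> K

value=78.13 K

Q_s = Q / 3600 = 194.2 / 3600 = 0.0539444 kg/s
Mean residence time: t_res = M/Q_s = 8.32 kg / 0.0539444 kg/s = 154.233 s
Convert to SI: D = 0.1122 m, h = 0.00893 m, N = 31.4/60 = 0.523333 rev/s
Shear rate: γ̇ = πDN/h = π·0.1122·0.523333/0.00893 = 20.6571 s⁻¹
ΔT = η·γ̇²·t_res/(ρ·cp) = [3678 × 20.6571² × 154.233] / [1285 × 2411] = 78.1317 K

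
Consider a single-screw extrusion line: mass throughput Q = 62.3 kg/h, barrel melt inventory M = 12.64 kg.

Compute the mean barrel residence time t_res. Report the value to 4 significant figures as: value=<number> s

Convert throughput: Q = 62.3 kg/h = 62.3/3600 = 0.0173056 kg/s
Mean residence time: t_res = M/Q_s = 12.64 kg / 0.0173056 kg/s = 730.401 s

value=730.4 s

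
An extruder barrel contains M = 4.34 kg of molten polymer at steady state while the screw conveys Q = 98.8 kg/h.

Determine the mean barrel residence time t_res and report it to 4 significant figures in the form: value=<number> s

Throughput in SI: Q_s = 98.8 kg/h ÷ 3600 s/h = 0.0274444 kg/s
t_res = M / Q_s = 4.34 / 0.0274444 = 158.138 s

value=158.1 s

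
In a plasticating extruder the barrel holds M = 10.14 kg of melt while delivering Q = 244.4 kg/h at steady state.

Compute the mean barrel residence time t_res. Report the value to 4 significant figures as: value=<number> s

Convert throughput: Q = 244.4 kg/h = 244.4/3600 = 0.0678889 kg/s
Mean residence time: t_res = M/Q_s = 10.14 kg / 0.0678889 kg/s = 149.362 s

value=149.4 s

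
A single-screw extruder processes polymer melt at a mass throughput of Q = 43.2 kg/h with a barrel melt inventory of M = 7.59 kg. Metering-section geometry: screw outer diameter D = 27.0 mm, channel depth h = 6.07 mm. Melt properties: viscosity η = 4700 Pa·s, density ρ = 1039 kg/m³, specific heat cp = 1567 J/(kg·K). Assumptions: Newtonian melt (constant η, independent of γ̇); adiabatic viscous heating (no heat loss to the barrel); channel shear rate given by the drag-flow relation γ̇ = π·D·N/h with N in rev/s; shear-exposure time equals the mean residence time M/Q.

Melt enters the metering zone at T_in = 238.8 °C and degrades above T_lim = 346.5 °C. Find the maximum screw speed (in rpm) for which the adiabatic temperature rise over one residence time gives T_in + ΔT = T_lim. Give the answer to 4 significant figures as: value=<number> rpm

Q_s = Q / 3600 = 43.2 / 3600 = 0.012 kg/s
t_res = M / Q_s = 7.59 / 0.012 = 632.5 s
D = 27.0 mm = 0.027 m;  h = 6.07 mm = 0.00607 m
ΔT_a = T_lim − T_in = 346.5 − 238.8 = 107.7 K
γ̇_max² = ΔT_a·ρ·cp/(η·t_res) = 107.7·1039·1567/(4700·632.5) = 58.985 s⁻²
γ̇_max = √58.985 = 7.68017 s⁻¹
N_max = γ̇_max·h / (π·D) = 7.68017 · 0.00607 / (π · 0.027) = 0.549599 rev/s = 32.9759 rpm

value=32.98 rpm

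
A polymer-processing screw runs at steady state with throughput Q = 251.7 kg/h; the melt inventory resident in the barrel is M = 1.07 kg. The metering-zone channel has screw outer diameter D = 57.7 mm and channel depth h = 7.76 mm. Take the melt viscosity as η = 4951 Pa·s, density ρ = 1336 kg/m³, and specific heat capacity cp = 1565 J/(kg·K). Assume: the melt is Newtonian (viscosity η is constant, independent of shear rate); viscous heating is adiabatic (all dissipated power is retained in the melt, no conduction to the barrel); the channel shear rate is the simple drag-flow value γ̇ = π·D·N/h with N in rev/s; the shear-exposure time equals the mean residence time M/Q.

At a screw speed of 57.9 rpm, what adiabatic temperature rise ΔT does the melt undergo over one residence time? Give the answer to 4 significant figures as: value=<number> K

Convert throughput: Q = 251.7 kg/h = 251.7/3600 = 0.0699167 kg/s
Mean residence time: t_res = M/Q_s = 1.07 kg / 0.0699167 kg/s = 15.3039 s
Convert to SI: D = 0.0577 m, h = 0.00776 m, N = 57.9/60 = 0.965 rev/s
γ̇ = π D N / h = (π)(0.0577)(0.965) / 0.00776 = 22.5419 s⁻¹
Adiabatic rise: ΔT = η γ̇² t_res / (ρ cp) = 4951·(22.5419)²·15.3039 / (1336·1565) = 18.4144 K

value=18.41 K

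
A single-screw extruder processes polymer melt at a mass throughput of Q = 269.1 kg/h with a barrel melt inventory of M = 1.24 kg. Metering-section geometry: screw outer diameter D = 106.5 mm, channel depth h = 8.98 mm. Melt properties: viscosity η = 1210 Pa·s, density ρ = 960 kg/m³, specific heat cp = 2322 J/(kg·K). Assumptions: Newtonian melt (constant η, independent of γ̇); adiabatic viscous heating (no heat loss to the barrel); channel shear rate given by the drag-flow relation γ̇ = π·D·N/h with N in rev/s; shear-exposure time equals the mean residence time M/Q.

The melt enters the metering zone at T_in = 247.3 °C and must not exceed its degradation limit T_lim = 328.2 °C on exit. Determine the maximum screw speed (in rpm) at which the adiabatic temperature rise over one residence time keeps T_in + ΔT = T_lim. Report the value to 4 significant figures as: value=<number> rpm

value=152.6 rpm

Throughput in SI: Q_s = 269.1 kg/h ÷ 3600 s/h = 0.07475 kg/s
t_res = M / Q_s = 1.24 ÷ 0.07475 = 16.5886 s
D = 106.5 mm = 0.1065 m;  h = 8.98 mm = 0.00898 m
ΔT_a = T_lim − T_in = 328.2 − 247.3 = 80.9 K
γ̇_max² = ΔT_a·ρ·cp/(η·t_res) = 80.9·960·2322/(1210·16.5886) = 8984.34 s⁻²
Take the square root: γ̇_max = √(8984.34) = 94.7858 s⁻¹
N_max = γ̇_max h / (πD) = 94.7858·0.00898/(π·0.1065) = 2.54402 rev/s → ×60 = 152.641 rpm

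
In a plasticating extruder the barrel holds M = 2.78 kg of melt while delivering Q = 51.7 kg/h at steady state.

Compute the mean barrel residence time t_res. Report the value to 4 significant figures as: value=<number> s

Q_s = Q / 3600 = 51.7 / 3600 = 0.0143611 kg/s
t_res = M / Q_s = 2.78 ÷ 0.0143611 = 193.578 s

value=193.6 s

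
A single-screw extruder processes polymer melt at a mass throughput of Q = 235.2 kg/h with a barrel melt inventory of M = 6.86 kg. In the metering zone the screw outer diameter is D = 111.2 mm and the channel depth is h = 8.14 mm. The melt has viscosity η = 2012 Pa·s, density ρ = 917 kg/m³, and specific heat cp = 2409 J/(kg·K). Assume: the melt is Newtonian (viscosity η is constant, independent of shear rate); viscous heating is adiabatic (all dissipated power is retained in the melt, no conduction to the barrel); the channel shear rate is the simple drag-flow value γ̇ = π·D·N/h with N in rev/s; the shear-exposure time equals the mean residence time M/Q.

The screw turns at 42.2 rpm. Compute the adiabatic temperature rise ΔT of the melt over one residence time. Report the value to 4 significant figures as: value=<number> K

value=87.14 K

Q_s = Q / 3600 = 235.2 / 3600 = 0.0653333 kg/s
t_res = M / Q_s = 6.86 / 0.0653333 = 105 s
Geometry in metres: D = 111.2 mm → 0.1112 m, h = 8.14 mm → 0.00814 m; screw speed N = 42.2 rpm = 0.703333 rev/s
γ̇ = π D N / h = (π)(0.1112)(0.703333) / 0.00814 = 30.185 s⁻¹
ΔT = η·γ̇²·t_res / (ρ·cp) = 2012 · (30.185)² · 105 / (917 · 2409) = 87.1353 K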